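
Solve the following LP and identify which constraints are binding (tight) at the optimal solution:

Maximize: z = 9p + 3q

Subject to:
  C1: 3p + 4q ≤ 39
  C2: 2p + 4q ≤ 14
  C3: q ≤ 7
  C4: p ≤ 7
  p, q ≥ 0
Optimal: p = 7, q = 0
Slack at optimum:
  C1: slack = 18
  C2: slack = 0 (binding)
  C3: slack = 7
  C4: slack = 0 (binding)
  p ≥ 0: p = 7
  q ≥ 0: q = 0 (binding)
Binding constraints: C2, C4, q ≥ 0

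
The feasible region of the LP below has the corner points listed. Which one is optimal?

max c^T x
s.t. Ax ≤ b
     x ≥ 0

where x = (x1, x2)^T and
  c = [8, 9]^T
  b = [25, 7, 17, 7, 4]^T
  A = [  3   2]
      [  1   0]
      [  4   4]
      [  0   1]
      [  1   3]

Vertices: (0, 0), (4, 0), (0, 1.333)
Evaluating z = 8x1 + 9x2 at each vertex:
  (0, 0): z = 0
  (4, 0): z = 32
  (0, 1.333): z = 12

The largest value is z = 32, attained at (4, 0).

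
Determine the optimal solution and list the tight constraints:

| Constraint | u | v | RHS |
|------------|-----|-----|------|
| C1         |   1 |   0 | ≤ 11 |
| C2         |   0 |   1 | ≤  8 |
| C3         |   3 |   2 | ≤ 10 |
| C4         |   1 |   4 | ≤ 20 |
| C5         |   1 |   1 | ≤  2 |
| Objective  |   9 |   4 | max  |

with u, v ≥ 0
Optimal: u = 2, v = 0
Binding: C5, v ≥ 0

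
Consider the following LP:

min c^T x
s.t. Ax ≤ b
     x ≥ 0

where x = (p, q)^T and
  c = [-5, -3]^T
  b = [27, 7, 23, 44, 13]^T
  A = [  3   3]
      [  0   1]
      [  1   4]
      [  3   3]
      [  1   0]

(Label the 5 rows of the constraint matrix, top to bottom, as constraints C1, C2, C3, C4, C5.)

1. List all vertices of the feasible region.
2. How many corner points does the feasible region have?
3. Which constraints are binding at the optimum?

1. (0, 0), (9, 0), (4.333, 4.667), (0, 5.75)
2. 4
3. C1, q ≥ 0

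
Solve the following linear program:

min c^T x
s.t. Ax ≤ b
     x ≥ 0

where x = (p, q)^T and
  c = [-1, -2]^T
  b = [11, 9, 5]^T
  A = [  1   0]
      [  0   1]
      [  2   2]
p = 0, q = 2.5, z = -5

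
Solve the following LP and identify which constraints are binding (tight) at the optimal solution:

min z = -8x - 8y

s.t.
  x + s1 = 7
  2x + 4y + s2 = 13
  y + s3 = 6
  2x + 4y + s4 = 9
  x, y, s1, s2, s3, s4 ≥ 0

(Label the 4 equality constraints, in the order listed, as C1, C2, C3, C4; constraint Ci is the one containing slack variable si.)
Optimal: x = 4.5, y = 0
Slack at optimum:
  C1: slack = 2.5
  C2: slack = 4
  C3: slack = 6
  C4: slack = 0 (binding)
  x ≥ 0: x = 4.5
  y ≥ 0: y = 0 (binding)
Binding constraints: C4, y ≥ 0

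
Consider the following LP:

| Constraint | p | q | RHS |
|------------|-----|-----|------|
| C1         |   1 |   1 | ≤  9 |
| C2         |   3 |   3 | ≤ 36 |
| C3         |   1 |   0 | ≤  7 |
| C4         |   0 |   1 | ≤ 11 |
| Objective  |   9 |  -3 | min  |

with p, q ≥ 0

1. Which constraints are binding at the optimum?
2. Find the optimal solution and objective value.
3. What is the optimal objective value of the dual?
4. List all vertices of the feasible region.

1. C1, p ≥ 0
2. p = 0, q = 9, z = -27
3. -27 (by strong duality, equal to the primal optimum)
4. (0, 0), (7, 0), (7, 2), (0, 9)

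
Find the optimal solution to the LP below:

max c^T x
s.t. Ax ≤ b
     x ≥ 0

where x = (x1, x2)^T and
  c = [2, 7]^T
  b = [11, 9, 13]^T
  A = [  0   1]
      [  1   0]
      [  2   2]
Each vertex is the intersection of two constraint boundaries that also satisfies all remaining constraints:
  x1 = 0 and x2 = 0 → (0, 0)
  2x1 + 2x2 = 13 and x2 = 0 → (6.5, 0)
  2x1 + 2x2 = 13 and x1 = 0 → (0, 6.5)

Evaluating z = 2x1 + 7x2 at each vertex:
  (0, 0): z = 0
  (6.5, 0): z = 13
  (0, 6.5): z = 45.5

The maximum is at (0, 6.5) with z = 45.5.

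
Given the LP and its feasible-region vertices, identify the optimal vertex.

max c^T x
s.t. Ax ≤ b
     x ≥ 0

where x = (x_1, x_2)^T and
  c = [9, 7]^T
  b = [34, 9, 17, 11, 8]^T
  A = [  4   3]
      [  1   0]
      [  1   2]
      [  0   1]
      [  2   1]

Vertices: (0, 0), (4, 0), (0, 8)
Evaluating z = 9x_1 + 7x_2 at each vertex:
  (0, 0): z = 0
  (4, 0): z = 36
  (0, 8): z = 56

The largest value is z = 56, attained at (0, 8).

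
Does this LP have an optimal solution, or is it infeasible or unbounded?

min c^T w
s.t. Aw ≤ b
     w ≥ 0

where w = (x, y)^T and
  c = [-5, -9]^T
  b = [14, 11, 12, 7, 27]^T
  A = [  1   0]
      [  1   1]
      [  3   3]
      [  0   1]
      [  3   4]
The point (0, 4) satisfies every constraint, so the LP is feasible; the constraints give x ≤ 14 and y ≤ 7, which with x, y ≥ 0 keep the feasible region inside a bounded box. A feasible, bounded LP attains a finite optimum at a vertex.

Evaluating z = -5x - 9y at each vertex:
  (0, 0): z = 0
  (4, 0): z = -20
  (0, 4): z = -36

The LP has an optimal solution: (0, 4) with z = -36.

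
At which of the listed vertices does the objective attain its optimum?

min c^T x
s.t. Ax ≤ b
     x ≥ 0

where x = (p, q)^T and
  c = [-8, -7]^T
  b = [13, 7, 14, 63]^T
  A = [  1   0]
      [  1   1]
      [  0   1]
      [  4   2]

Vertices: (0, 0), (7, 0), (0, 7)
Evaluating z = -8p - 7q at each vertex:
  (0, 0): z = 0
  (7, 0): z = -56
  (0, 7): z = -49

The smallest value is z = -56, attained at (7, 0).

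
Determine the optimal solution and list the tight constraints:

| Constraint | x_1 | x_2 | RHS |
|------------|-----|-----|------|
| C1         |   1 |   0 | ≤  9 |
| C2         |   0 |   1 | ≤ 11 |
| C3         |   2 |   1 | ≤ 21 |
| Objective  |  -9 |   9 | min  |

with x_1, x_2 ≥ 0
Optimal: x_1 = 9, x_2 = 0
Slack at optimum:
  C1: slack = 0 (binding)
  C2: slack = 11
  C3: slack = 3
  x_1 ≥ 0: x_1 = 9
  x_2 ≥ 0: x_2 = 0 (binding)
Binding constraints: C1, x_2 ≥ 0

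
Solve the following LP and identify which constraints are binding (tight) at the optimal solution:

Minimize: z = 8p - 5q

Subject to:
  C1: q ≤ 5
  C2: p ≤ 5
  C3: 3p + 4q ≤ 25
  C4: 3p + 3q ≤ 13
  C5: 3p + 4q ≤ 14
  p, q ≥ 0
Optimal: p = 0, q = 3.5
Binding: C5, p ≥ 0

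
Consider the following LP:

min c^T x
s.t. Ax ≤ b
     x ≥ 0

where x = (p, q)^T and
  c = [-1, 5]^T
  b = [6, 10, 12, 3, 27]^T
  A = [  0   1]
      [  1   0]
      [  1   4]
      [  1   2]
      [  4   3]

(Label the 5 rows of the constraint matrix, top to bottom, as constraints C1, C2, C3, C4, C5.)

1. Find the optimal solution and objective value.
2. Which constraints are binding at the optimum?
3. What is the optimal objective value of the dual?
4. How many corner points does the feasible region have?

1. p = 3, q = 0, z = -3
2. C4, q ≥ 0
3. -3 (by strong duality, equal to the primal optimum)
4. 3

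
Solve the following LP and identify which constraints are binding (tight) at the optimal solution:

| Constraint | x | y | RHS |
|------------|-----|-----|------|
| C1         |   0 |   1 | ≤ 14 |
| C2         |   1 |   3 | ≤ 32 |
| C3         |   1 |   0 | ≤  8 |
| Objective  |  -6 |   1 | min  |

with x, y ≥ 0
Optimal: x = 8, y = 0
Slack at optimum:
  C1: slack = 14
  C2: slack = 24
  C3: slack = 0 (binding)
  x ≥ 0: x = 8
  y ≥ 0: y = 0 (binding)
Binding constraints: C3, y ≥ 0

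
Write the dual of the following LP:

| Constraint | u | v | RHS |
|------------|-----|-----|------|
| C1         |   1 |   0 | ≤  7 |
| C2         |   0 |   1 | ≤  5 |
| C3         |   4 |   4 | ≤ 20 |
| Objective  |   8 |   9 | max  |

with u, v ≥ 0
Minimize: z = 7y1 + 5y2 + 20y3

Subject to:
  C1: -y1 - 4y3 ≤ -8
  C2: -y2 - 4y3 ≤ -9
  y1, y2, y3 ≥ 0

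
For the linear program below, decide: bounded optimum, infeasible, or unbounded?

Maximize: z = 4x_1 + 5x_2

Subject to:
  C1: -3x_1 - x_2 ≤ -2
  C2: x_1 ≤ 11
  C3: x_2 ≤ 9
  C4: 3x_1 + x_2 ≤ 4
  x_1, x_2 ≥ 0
The point (0, 4) satisfies every constraint, so the LP is feasible; the constraints give x_1 ≤ 11 and x_2 ≤ 9, which with x_1, x_2 ≥ 0 keep the feasible region inside a bounded box. A feasible, bounded LP attains a finite optimum at a vertex.

Evaluating z = 4x_1 + 5x_2 at each vertex:
  (0.6667, 0): z = 2.667
  (1.333, 0): z = 5.333
  (0, 4): z = 20
  (0, 2): z = 10

The LP has an optimal solution: (0, 4) with z = 20.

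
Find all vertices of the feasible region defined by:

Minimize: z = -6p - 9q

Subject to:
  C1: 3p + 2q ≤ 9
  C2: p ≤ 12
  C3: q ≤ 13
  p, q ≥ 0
Each vertex is the intersection of two constraint boundaries that also satisfies all remaining constraints:
  p = 0 and q = 0 → (0, 0)
  3p + 2q = 9 and q = 0 → (3, 0)
  3p + 2q = 9 and p = 0 → (0, 4.5)

Vertices: (0, 0), (3, 0), (0, 4.5)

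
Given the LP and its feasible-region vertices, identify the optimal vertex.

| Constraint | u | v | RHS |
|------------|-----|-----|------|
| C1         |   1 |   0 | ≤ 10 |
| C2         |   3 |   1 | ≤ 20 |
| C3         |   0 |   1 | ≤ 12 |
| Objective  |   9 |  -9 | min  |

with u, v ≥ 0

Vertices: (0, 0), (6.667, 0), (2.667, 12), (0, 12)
Evaluating z = 9u - 9v at each vertex:
  (0, 0): z = 0
  (6.667, 0): z = 60
  (2.667, 12): z = -84
  (0, 12): z = -108

The smallest value is z = -108, attained at (0, 12).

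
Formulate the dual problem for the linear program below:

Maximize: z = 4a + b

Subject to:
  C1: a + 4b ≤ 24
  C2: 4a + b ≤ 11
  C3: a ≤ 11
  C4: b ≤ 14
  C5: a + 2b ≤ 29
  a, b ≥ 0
Minimize: z = 24y1 + 11y2 + 11y3 + 14y4 + 29y5

Subject to:
  C1: -y1 - 4y2 - y3 - y5 ≤ -4
  C2: -4y1 - y2 - y4 - 2y5 ≤ -1
  y1, y2, y3, y4, y5 ≥ 0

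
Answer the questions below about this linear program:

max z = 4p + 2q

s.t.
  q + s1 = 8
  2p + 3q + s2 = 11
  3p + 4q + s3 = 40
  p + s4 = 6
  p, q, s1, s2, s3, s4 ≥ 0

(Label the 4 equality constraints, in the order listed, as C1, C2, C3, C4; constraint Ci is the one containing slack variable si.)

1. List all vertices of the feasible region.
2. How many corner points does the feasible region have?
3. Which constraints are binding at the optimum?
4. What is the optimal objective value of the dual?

1. (0, 0), (5.5, 0), (0, 3.667)
2. 3
3. C2, q ≥ 0
4. 22 (by strong duality, equal to the primal optimum)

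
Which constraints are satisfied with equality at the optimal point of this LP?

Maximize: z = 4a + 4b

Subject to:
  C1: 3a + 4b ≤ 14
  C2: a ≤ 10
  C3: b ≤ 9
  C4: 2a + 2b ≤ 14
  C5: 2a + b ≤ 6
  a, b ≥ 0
Optimal: a = 2, b = 2
Slack at optimum:
  C1: slack = 0 (binding)
  C2: slack = 8
  C3: slack = 7
  C4: slack = 6
  C5: slack = 0 (binding)
  a ≥ 0: a = 2
  b ≥ 0: b = 2
Binding constraints: C1, C5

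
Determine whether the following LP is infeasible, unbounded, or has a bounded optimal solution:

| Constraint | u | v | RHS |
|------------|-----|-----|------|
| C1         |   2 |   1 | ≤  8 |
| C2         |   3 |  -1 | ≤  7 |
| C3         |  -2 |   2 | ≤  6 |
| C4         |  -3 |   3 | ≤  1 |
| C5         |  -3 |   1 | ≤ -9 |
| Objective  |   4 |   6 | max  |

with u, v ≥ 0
C2 requires 3u - v ≤ 7, while C5 (-3u + v ≤ -9) is equivalent to 3u - v ≥ 9. Together they would need 9 ≤ 3u - v ≤ 7, which is impossible since 9 > 7. No point satisfies all constraints.

Infeasible — the constraint set is empty.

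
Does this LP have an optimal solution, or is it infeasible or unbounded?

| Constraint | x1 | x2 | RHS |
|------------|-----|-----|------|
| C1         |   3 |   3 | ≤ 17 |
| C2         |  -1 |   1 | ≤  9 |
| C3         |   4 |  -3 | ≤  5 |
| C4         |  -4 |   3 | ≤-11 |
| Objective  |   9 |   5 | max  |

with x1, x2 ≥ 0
C3 requires 4x1 - 3x2 ≤ 5, while C4 (-4x1 + 3x2 ≤ -11) is equivalent to 4x1 - 3x2 ≥ 11. Together they would need 11 ≤ 4x1 - 3x2 ≤ 5, which is impossible since 11 > 5. No point satisfies all constraints.

The feasible region is empty; the LP is infeasible.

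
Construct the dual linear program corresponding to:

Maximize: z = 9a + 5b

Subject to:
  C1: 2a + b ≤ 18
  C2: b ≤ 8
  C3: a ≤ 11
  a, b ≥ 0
Minimize: z = 18y1 + 8y2 + 11y3

Subject to:
  C1: -2y1 - y3 ≤ -9
  C2: -y1 - y2 ≤ -5
  y1, y2, y3 ≥ 0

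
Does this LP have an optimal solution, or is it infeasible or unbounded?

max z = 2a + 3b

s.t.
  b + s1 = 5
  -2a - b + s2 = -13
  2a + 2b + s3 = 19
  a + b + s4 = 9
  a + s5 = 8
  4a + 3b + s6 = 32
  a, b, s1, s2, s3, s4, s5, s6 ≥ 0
The point (4, 5) satisfies every constraint, so the LP is feasible; the constraints give a ≤ 8 and b ≤ 5, which with a, b ≥ 0 keep the feasible region inside a bounded box. A feasible, bounded LP attains a finite optimum at a vertex.

Evaluating z = 2a + 3b at each vertex:
  (6.5, 0): z = 13
  (8, 0): z = 16
  (5, 4): z = 22
  (4, 5): z = 23

Bounded optimum: z* = 23 at (4, 5).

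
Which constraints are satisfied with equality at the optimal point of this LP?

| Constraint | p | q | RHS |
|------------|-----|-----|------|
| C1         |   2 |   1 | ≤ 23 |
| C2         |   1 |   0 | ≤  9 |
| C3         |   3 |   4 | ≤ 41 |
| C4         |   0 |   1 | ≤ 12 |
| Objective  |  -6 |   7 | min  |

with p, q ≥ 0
Optimal: p = 9, q = 0
Binding: C2, q ≥ 0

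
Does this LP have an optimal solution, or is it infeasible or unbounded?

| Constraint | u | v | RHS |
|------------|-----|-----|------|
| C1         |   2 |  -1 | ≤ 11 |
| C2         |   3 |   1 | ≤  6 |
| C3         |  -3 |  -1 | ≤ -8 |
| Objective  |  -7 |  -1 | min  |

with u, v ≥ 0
C2 requires 3u + v ≤ 6, while C3 (-3u - v ≤ -8) is equivalent to 3u + v ≥ 8. Together they would need 8 ≤ 3u + v ≤ 6, which is impossible since 8 > 6. No point satisfies all constraints.

Infeasible — the constraint set is empty.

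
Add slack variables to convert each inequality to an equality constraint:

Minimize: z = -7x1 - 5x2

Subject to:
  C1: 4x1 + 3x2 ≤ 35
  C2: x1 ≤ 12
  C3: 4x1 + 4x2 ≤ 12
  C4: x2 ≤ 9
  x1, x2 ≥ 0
min z = -7x1 - 5x2

s.t.
  4x1 + 3x2 + s1 = 35
  x1 + s2 = 12
  4x1 + 4x2 + s3 = 12
  x2 + s4 = 9
  x1, x2, s1, s2, s3, s4 ≥ 0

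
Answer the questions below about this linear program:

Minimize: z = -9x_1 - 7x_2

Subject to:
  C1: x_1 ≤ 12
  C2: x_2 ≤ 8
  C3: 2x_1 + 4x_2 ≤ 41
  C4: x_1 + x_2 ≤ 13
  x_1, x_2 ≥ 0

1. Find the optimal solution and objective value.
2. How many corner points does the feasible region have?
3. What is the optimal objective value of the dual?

1. x_1 = 12, x_2 = 1, z = -115
2. 6
3. -115 (by strong duality, equal to the primal optimum)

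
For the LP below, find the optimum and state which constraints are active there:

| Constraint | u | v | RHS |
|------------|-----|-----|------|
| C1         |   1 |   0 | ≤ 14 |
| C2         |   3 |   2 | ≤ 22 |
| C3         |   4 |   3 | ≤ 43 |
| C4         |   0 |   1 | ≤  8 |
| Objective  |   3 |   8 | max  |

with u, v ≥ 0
Optimal: u = 2, v = 8
Slack at optimum:
  C1: slack = 12
  C2: slack = 0 (binding)
  C3: slack = 11
  C4: slack = 0 (binding)
  u ≥ 0: u = 2
  v ≥ 0: v = 8
Binding constraints: C2, C4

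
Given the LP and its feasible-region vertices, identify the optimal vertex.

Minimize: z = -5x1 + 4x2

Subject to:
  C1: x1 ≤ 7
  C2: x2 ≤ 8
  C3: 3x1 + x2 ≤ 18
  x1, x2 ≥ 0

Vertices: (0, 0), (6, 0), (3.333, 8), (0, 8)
Evaluating z = -5x1 + 4x2 at each vertex:
  (0, 0): z = 0
  (6, 0): z = -30
  (3.333, 8): z = 15.33
  (0, 8): z = 32

The smallest value is z = -30, attained at (6, 0).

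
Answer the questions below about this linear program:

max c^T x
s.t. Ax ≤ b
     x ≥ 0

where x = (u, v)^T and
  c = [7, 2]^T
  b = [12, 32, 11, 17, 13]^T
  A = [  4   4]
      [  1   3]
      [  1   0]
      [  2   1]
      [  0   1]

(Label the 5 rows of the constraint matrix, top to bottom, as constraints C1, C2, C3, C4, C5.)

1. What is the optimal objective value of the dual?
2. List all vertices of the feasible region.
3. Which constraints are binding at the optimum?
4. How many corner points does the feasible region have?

1. 21 (by strong duality, equal to the primal optimum)
2. (0, 0), (3, 0), (0, 3)
3. C1, v ≥ 0
4. 3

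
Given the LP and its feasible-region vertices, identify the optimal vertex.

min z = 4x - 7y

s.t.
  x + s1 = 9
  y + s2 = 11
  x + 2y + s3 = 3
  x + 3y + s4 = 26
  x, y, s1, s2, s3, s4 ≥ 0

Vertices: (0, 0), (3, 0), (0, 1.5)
Evaluating z = 4x - 7y at each vertex:
  (0, 0): z = 0
  (3, 0): z = 12
  (0, 1.5): z = -10.5

The smallest value is z = -10.5, attained at (0, 1.5).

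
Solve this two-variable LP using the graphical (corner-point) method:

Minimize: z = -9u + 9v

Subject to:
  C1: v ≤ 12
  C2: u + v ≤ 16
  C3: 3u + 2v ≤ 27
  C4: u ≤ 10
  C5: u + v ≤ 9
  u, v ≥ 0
Each vertex is the intersection of two constraint boundaries that also satisfies all remaining constraints:
  u = 0 and v = 0 → (0, 0)
  3u + 2v = 27 and u + v = 9 → (9, 0)
  u + v = 9 and u = 0 → (0, 9)

Evaluating z = -9u + 9v at each vertex:
  (0, 0): z = 0
  (9, 0): z = -81
  (0, 9): z = 81

The minimum is at (9, 0) with z = -81.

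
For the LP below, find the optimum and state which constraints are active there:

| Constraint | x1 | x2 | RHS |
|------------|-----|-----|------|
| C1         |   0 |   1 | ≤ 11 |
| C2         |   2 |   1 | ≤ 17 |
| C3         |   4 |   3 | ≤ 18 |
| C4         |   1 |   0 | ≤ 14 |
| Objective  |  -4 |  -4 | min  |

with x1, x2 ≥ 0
Optimal: x1 = 0, x2 = 6
Binding: C3, x1 ≥ 0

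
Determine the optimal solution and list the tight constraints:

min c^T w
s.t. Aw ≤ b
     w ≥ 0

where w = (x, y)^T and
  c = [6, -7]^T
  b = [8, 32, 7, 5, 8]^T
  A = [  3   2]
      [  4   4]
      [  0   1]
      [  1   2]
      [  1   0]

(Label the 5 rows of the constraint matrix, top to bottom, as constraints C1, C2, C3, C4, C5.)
Optimal: x = 0, y = 2.5
Slack at optimum:
  C1: slack = 3
  C2: slack = 22
  C3: slack = 4.5
  C4: slack = 0 (binding)
  C5: slack = 8
  x ≥ 0: x = 0 (binding)
  y ≥ 0: y = 2.5
Binding constraints: C4, x ≥ 0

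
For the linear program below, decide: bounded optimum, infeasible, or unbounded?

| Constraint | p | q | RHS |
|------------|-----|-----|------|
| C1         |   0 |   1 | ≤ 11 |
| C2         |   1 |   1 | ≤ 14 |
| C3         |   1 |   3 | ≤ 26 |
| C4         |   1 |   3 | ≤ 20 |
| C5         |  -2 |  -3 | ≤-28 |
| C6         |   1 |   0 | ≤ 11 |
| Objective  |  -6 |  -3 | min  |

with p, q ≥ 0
The point (11, 3) satisfies every constraint, so the LP is feasible; the constraints give p ≤ 11 and q ≤ 11, which with p, q ≥ 0 keep the feasible region inside a bounded box. A feasible, bounded LP attains a finite optimum at a vertex.

Evaluating z = -6p - 3q at each vertex:
  (11, 2): z = -72
  (11, 3): z = -75
  (8, 4): z = -60

Feasible with finite optimum z* = -75 at (11, 3).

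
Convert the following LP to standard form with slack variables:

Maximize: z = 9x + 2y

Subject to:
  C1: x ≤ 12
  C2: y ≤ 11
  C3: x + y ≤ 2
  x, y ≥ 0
max z = 9x + 2y

s.t.
  x + s1 = 12
  y + s2 = 11
  x + y + s3 = 2
  x, y, s1, s2, s3 ≥ 0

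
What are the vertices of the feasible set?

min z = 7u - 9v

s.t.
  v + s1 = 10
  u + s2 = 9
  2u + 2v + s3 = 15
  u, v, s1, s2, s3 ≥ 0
Each vertex is the intersection of two constraint boundaries that also satisfies all remaining constraints:
  u = 0 and v = 0 → (0, 0)
  2u + 2v = 15 and v = 0 → (7.5, 0)
  2u + 2v = 15 and u = 0 → (0, 7.5)

Vertices: (0, 0), (7.5, 0), (0, 7.5)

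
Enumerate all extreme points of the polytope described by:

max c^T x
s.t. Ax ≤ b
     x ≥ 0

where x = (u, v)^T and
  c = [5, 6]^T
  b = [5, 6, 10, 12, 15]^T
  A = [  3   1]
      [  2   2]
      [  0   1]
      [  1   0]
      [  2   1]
Each vertex is the intersection of two constraint boundaries that also satisfies all remaining constraints:
  u = 0 and v = 0 → (0, 0)
  3u + v = 5 and v = 0 → (1.667, 0)
  3u + v = 5 and 2u + 2v = 6 → (1, 2)
  2u + 2v = 6 and u = 0 → (0, 3)

Vertices: (0, 0), (1.667, 0), (1, 2), (0, 3)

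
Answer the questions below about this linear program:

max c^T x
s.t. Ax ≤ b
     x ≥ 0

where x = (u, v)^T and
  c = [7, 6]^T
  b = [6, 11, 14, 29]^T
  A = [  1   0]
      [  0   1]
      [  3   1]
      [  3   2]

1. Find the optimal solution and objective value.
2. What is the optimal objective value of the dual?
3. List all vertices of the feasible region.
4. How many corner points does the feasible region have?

1. u = 1, v = 11, z = 73
2. 73 (by strong duality, equal to the primal optimum)
3. (0, 0), (4.667, 0), (1, 11), (0, 11)
4. 4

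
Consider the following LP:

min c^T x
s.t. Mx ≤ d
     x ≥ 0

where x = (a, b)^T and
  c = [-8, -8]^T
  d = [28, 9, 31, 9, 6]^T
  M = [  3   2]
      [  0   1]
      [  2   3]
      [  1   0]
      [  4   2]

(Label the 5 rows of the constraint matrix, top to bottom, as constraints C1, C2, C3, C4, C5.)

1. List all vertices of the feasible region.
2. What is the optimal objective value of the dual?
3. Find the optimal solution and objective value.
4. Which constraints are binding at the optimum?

1. (0, 0), (1.5, 0), (0, 3)
2. -24 (by strong duality, equal to the primal optimum)
3. a = 0, b = 3, z = -24
4. C5, a ≥ 0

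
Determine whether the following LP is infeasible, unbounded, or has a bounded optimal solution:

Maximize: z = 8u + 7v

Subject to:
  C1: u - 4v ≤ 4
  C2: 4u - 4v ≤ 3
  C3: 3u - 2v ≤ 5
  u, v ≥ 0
Feasible point: (0, 0) satisfies every constraint, so the LP is feasible.
Direction d = (0, 1): for each constraint row a, a·d ≤ 0 —
  (1)(0) + (-4)(1) = -4 ≤ 0
  (4)(0) + (-4)(1) = -4 ≤ 0
  (3)(0) + (-2)(1) = -2 ≤ 0
and d ≥ 0, so (0, 0) + t·d stays feasible for every t ≥ 0. Along this ray z = 8u + 7v changes by 7 per unit t, so z → +∞.

Unbounded: there is a feasible ray along which z → +∞.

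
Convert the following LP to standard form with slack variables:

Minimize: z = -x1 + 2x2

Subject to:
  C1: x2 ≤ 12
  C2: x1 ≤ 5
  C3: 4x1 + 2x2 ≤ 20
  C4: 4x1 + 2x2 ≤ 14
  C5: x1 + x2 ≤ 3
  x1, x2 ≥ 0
min z = -x1 + 2x2

s.t.
  x2 + s1 = 12
  x1 + s2 = 5
  4x1 + 2x2 + s3 = 20
  4x1 + 2x2 + s4 = 14
  x1 + x2 + s5 = 3
  x1, x2, s1, s2, s3, s4, s5 ≥ 0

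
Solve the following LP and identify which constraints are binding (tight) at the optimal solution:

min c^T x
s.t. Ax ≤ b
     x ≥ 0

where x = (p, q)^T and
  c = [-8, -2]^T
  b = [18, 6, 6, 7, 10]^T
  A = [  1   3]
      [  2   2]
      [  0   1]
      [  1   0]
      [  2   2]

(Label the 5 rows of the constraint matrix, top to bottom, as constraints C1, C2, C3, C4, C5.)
Optimal: p = 3, q = 0
Slack at optimum:
  C1: slack = 15
  C2: slack = 0 (binding)
  C3: slack = 6
  C4: slack = 4
  C5: slack = 4
  p ≥ 0: p = 3
  q ≥ 0: q = 0 (binding)
Binding constraints: C2, q ≥ 0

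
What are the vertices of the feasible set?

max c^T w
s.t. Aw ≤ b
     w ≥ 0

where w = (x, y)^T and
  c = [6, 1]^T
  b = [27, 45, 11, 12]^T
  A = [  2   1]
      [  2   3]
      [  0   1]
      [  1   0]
Each vertex is the intersection of two constraint boundaries that also satisfies all remaining constraints:
  x = 0 and y = 0 → (0, 0)
  x = 12 and y = 0 → (12, 0)
  2x + y = 27 and x = 12 → (12, 3)
  2x + y = 27 and 2x + 3y = 45 → (9, 9)
  2x + 3y = 45 and y = 11 → (6, 11)
  y = 11 and x = 0 → (0, 11)

Vertices: (0, 0), (12, 0), (12, 3), (9, 9), (6, 11), (0, 11)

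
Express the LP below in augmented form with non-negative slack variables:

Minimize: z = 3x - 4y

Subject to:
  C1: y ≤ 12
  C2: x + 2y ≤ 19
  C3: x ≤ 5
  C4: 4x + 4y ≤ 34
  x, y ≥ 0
min z = 3x - 4y

s.t.
  y + s1 = 12
  x + 2y + s2 = 19
  x + s3 = 5
  4x + 4y + s4 = 34
  x, y, s1, s2, s3, s4 ≥ 0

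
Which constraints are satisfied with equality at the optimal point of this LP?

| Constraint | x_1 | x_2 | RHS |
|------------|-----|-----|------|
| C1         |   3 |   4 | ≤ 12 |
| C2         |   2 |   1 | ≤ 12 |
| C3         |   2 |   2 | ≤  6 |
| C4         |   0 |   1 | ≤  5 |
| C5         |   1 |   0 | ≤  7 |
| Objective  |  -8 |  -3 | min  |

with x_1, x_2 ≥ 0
Optimal: x_1 = 3, x_2 = 0
Slack at optimum:
  C1: slack = 3
  C2: slack = 6
  C3: slack = 0 (binding)
  C4: slack = 5
  C5: slack = 4
  x_1 ≥ 0: x_1 = 3
  x_2 ≥ 0: x_2 = 0 (binding)
Binding constraints: C3, x_2 ≥ 0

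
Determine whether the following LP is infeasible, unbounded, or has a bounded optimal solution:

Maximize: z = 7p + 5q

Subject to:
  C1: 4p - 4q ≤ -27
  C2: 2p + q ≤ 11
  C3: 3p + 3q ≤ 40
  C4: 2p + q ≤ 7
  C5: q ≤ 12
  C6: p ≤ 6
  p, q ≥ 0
The point (0, 7) satisfies every constraint, so the LP is feasible; the constraints give p ≤ 6 and q ≤ 12, which with p, q ≥ 0 keep the feasible region inside a bounded box. A feasible, bounded LP attains a finite optimum at a vertex.

Evaluating z = 7p + 5q at each vertex:
  (0, 6.75): z = 33.75
  (0.08333, 6.833): z = 34.75
  (0, 7): z = 35

The LP has an optimal solution: (0, 7) with z = 35.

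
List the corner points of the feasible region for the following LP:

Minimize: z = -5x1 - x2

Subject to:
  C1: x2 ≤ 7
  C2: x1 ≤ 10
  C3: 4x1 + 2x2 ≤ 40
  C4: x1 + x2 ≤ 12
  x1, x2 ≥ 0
Each vertex is the intersection of two constraint boundaries that also satisfies all remaining constraints:
  x1 = 0 and x2 = 0 → (0, 0)
  x1 = 10 and 4x1 + 2x2 = 40 → (10, 0)
  4x1 + 2x2 = 40 and x1 + x2 = 12 → (8, 4)
  x2 = 7 and x1 + x2 = 12 → (5, 7)
  x2 = 7 and x1 = 0 → (0, 7)

Vertices: (0, 0), (10, 0), (8, 4), (5, 7), (0, 7)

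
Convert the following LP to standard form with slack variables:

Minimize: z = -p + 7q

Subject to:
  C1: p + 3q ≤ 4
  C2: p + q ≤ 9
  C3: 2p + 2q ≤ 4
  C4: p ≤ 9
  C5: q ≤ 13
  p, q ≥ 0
min z = -p + 7q

s.t.
  p + 3q + s1 = 4
  p + q + s2 = 9
  2p + 2q + s3 = 4
  p + s4 = 9
  q + s5 = 13
  p, q, s1, s2, s3, s4, s5 ≥ 0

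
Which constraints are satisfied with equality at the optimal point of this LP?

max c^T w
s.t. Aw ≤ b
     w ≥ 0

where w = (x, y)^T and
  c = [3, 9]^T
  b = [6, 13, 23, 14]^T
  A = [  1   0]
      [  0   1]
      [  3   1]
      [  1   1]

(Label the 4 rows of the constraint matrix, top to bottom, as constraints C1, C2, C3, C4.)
Optimal: x = 1, y = 13
Binding: C2, C4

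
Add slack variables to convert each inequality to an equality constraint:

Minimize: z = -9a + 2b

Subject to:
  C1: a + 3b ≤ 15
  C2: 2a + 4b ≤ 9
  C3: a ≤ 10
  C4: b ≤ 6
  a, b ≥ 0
min z = -9a + 2b

s.t.
  a + 3b + s1 = 15
  2a + 4b + s2 = 9
  a + s3 = 10
  b + s4 = 6
  a, b, s1, s2, s3, s4 ≥ 0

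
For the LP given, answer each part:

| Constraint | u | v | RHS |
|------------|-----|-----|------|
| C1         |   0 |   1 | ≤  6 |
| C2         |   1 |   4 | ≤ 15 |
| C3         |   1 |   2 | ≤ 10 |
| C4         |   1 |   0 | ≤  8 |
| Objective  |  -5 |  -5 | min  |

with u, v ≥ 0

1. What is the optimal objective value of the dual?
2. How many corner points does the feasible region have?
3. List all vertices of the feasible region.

1. -45 (by strong duality, equal to the primal optimum)
2. 5
3. (0, 0), (8, 0), (8, 1), (5, 2.5), (0, 3.75)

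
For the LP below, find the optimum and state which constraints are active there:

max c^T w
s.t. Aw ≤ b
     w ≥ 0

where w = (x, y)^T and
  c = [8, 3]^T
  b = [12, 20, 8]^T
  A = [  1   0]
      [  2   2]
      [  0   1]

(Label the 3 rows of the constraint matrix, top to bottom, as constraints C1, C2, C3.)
Optimal: x = 10, y = 0
Binding: C2, y ≥ 0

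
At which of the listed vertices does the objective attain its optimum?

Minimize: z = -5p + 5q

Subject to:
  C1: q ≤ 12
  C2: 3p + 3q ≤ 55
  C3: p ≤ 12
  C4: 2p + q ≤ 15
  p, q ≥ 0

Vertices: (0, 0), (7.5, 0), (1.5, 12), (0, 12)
(7.5, 0) with z = -37.5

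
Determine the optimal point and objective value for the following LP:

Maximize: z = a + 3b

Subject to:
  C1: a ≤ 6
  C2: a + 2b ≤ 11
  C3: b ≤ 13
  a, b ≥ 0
Each vertex is the intersection of two constraint boundaries that also satisfies all remaining constraints:
  a = 0 and b = 0 → (0, 0)
  a = 6 and b = 0 → (6, 0)
  a = 6 and a + 2b = 11 → (6, 2.5)
  a + 2b = 11 and a = 0 → (0, 5.5)

Evaluating z = a + 3b at each vertex:
  (0, 0): z = 0
  (6, 0): z = 6
  (6, 2.5): z = 13.5
  (0, 5.5): z = 16.5

The maximum is at (0, 5.5) with z = 16.5.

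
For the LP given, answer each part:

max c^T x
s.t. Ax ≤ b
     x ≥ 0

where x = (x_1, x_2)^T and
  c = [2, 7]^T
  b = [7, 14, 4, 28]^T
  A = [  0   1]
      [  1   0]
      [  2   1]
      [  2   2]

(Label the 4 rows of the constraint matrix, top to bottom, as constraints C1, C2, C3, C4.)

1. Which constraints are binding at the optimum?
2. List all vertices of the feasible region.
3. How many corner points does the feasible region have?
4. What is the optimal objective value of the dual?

1. C3, x_1 ≥ 0
2. (0, 0), (2, 0), (0, 4)
3. 3
4. 28 (by strong duality, equal to the primal optimum)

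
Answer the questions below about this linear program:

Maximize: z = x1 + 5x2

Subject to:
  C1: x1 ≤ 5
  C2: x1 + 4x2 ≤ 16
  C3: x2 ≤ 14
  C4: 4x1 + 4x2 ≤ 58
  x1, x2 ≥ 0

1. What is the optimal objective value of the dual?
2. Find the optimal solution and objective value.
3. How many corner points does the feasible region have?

1. 20 (by strong duality, equal to the primal optimum)
2. x1 = 0, x2 = 4, z = 20
3. 4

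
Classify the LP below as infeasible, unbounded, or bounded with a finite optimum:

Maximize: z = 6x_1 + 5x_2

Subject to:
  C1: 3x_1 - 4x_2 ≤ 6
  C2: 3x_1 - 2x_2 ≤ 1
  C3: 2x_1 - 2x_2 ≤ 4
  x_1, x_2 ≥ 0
Feasible point: (0, 0) satisfies every constraint, so the LP is feasible.
Direction d = (0, 1): for each constraint row a, a·d ≤ 0 —
  (3)(0) + (-4)(1) = -4 ≤ 0
  (3)(0) + (-2)(1) = -2 ≤ 0
  (2)(0) + (-2)(1) = -2 ≤ 0
and d ≥ 0, so (0, 0) + t·d stays feasible for every t ≥ 0. Along this ray z = 6x_1 + 5x_2 changes by 5 per unit t, so z → +∞.

The LP is unbounded; z can be made arbitrarily large.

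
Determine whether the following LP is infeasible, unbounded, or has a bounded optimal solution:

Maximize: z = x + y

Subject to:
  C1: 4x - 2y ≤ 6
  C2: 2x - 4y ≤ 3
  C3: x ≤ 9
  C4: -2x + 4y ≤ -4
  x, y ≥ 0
C2 requires 2x - 4y ≤ 3, while C4 (-2x + 4y ≤ -4) is equivalent to 2x - 4y ≥ 4. Together they would need 4 ≤ 2x - 4y ≤ 3, which is impossible since 4 > 3. No point satisfies all constraints.

The feasible region is empty; the LP is infeasible.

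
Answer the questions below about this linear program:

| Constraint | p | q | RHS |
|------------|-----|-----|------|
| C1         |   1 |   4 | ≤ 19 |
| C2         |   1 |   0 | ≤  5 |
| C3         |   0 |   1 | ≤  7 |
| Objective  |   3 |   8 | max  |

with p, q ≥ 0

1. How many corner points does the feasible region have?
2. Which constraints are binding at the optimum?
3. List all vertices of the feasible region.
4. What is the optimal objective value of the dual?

1. 4
2. C1, C2
3. (0, 0), (5, 0), (5, 3.5), (0, 4.75)
4. 43 (by strong duality, equal to the primal optimum)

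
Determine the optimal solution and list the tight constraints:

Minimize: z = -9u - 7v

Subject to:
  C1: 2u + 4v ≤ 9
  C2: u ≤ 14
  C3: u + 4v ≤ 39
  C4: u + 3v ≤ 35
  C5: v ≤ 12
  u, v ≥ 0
Optimal: u = 4.5, v = 0
Binding: C1, v ≥ 0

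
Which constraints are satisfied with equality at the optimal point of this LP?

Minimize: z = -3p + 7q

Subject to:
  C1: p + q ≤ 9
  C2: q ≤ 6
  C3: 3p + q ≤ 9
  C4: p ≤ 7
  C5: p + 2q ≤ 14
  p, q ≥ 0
Optimal: p = 3, q = 0
Slack at optimum:
  C1: slack = 6
  C2: slack = 6
  C3: slack = 0 (binding)
  C4: slack = 4
  C5: slack = 11
  p ≥ 0: p = 3
  q ≥ 0: q = 0 (binding)
Binding constraints: C3, q ≥ 0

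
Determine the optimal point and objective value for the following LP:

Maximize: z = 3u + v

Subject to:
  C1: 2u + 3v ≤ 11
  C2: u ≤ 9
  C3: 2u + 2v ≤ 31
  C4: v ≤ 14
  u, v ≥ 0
Each vertex is the intersection of two constraint boundaries that also satisfies all remaining constraints:
  u = 0 and v = 0 → (0, 0)
  2u + 3v = 11 and v = 0 → (5.5, 0)
  2u + 3v = 11 and u = 0 → (0, 3.667)

Evaluating z = 3u + v at each vertex:
  (0, 0): z = 0
  (5.5, 0): z = 16.5
  (0, 3.667): z = 3.667

The maximum is at (5.5, 0) with z = 16.5.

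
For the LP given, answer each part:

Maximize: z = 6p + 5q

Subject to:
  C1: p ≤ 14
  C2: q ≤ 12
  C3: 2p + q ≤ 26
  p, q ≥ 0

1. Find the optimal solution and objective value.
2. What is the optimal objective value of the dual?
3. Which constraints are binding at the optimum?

1. p = 7, q = 12, z = 102
2. 102 (by strong duality, equal to the primal optimum)
3. C2, C3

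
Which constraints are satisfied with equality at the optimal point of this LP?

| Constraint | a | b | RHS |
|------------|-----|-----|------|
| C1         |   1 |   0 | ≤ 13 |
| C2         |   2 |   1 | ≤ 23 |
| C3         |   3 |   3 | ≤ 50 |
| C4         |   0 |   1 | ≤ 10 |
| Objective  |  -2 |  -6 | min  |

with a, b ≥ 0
Optimal: a = 6.5, b = 10
Slack at optimum:
  C1: slack = 6.5
  C2: slack = 0 (binding)
  C3: slack = 0.5
  C4: slack = 0 (binding)
  a ≥ 0: a = 6.5
  b ≥ 0: b = 10
Binding constraints: C2, C4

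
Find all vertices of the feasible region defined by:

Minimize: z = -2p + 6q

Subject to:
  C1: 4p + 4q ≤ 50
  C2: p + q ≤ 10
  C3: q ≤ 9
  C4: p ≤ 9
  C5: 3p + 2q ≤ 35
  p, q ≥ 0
Each vertex is the intersection of two constraint boundaries that also satisfies all remaining constraints:
  p = 0 and q = 0 → (0, 0)
  p = 9 and q = 0 → (9, 0)
  p + q = 10 and p = 9 → (9, 1)
  p + q = 10 and q = 9 → (1, 9)
  q = 9 and p = 0 → (0, 9)

Vertices: (0, 0), (9, 0), (9, 1), (1, 9), (0, 9)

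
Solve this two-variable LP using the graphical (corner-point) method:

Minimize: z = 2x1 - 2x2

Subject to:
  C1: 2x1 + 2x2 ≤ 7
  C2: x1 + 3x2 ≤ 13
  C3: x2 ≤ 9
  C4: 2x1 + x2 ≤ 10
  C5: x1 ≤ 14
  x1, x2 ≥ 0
x1 = 0, x2 = 3.5, z = -7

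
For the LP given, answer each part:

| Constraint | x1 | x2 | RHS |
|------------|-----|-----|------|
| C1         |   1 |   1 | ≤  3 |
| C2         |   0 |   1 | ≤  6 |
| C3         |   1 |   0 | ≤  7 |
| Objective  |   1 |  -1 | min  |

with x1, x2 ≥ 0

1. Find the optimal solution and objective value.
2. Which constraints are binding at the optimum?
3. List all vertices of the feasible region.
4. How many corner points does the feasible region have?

1. x1 = 0, x2 = 3, z = -3
2. C1, x1 ≥ 0
3. (0, 0), (3, 0), (0, 3)
4. 3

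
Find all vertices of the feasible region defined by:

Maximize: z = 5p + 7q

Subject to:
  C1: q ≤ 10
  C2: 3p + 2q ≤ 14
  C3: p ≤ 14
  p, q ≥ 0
Each vertex is the intersection of two constraint boundaries that also satisfies all remaining constraints:
  p = 0 and q = 0 → (0, 0)
  3p + 2q = 14 and q = 0 → (4.667, 0)
  3p + 2q = 14 and p = 0 → (0, 7)

Vertices: (0, 0), (4.667, 0), (0, 7)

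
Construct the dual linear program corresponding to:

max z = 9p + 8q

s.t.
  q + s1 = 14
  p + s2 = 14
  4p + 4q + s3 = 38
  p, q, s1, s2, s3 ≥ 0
Minimize: z = 14y1 + 14y2 + 38y3

Subject to:
  C1: -y2 - 4y3 ≤ -9
  C2: -y1 - 4y3 ≤ -8
  y1, y2, y3 ≥ 0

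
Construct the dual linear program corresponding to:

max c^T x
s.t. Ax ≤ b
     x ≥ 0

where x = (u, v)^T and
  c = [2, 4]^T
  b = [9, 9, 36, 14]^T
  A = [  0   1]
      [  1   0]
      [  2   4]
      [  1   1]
Minimize: z = 9y1 + 9y2 + 36y3 + 14y4

Subject to:
  C1: -y2 - 2y3 - y4 ≤ -2
  C2: -y1 - 4y3 - y4 ≤ -4
  y1, y2, y3, y4 ≥ 0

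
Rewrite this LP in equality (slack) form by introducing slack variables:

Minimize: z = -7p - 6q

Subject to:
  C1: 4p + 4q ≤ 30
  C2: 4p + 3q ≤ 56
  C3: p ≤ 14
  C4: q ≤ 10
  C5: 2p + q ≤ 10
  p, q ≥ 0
min z = -7p - 6q

s.t.
  4p + 4q + s1 = 30
  4p + 3q + s2 = 56
  p + s3 = 14
  q + s4 = 10
  2p + q + s5 = 10
  p, q, s1, s2, s3, s4, s5 ≥ 0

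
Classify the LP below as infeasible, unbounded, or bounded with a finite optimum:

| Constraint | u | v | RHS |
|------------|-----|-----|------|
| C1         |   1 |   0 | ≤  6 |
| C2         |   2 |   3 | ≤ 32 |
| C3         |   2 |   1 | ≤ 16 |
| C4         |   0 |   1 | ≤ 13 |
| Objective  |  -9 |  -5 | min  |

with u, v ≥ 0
The point (4, 8) satisfies every constraint, so the LP is feasible; the constraints give u ≤ 6 and v ≤ 13, which with u, v ≥ 0 keep the feasible region inside a bounded box. A feasible, bounded LP attains a finite optimum at a vertex.

Evaluating z = -9u - 5v at each vertex:
  (0, 0): z = 0
  (6, 0): z = -54
  (6, 4): z = -74
  (4, 8): z = -76
  (0, 10.67): z = -53.33

Bounded optimum: z* = -76 at (4, 8).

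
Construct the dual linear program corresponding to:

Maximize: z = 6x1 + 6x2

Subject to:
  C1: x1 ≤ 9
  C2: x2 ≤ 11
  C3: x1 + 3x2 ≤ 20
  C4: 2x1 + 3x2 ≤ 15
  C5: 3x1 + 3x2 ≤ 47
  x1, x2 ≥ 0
Minimize: z = 9y1 + 11y2 + 20y3 + 15y4 + 47y5

Subject to:
  C1: -y1 - y3 - 2y4 - 3y5 ≤ -6
  C2: -y2 - 3y3 - 3y4 - 3y5 ≤ -6
  y1, y2, y3, y4, y5 ≥ 0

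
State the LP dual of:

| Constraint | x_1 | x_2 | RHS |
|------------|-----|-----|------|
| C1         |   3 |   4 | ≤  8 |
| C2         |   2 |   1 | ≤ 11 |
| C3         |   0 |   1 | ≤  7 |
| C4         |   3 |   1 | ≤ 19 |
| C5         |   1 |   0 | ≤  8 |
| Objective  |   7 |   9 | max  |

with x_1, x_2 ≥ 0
Minimize: z = 8y1 + 11y2 + 7y3 + 19y4 + 8y5

Subject to:
  C1: -3y1 - 2y2 - 3y4 - y5 ≤ -7
  C2: -4y1 - y2 - y3 - y4 ≤ -9
  y1, y2, y3, y4, y5 ≥ 0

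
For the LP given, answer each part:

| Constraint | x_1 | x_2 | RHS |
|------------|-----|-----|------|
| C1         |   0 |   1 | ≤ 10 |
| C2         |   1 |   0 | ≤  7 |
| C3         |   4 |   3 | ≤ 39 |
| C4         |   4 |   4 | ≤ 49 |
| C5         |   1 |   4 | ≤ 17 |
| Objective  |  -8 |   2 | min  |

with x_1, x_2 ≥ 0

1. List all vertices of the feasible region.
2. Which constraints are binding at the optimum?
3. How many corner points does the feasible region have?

1. (0, 0), (7, 0), (7, 2.5), (0, 4.25)
2. C2, x_2 ≥ 0
3. 4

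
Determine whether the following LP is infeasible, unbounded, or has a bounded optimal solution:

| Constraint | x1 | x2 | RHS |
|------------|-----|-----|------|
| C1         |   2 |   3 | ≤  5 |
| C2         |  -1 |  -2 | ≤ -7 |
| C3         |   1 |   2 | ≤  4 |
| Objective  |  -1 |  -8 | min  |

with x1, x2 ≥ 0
C3 requires x1 + 2x2 ≤ 4, while C2 (-x1 - 2x2 ≤ -7) is equivalent to x1 + 2x2 ≥ 7. Together they would need 7 ≤ x1 + 2x2 ≤ 4, which is impossible since 7 > 4. No point satisfies all constraints.

Infeasible: no point satisfies all constraints simultaneously.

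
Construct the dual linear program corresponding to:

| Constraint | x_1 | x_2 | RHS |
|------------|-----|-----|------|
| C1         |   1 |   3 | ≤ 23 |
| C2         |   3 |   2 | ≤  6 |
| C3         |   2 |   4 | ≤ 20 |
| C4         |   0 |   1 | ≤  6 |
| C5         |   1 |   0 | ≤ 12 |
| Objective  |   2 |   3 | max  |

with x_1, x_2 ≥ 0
Minimize: z = 23y1 + 6y2 + 20y3 + 6y4 + 12y5

Subject to:
  C1: -y1 - 3y2 - 2y3 - y5 ≤ -2
  C2: -3y1 - 2y2 - 4y3 - y4 ≤ -3
  y1, y2, y3, y4, y5 ≥ 0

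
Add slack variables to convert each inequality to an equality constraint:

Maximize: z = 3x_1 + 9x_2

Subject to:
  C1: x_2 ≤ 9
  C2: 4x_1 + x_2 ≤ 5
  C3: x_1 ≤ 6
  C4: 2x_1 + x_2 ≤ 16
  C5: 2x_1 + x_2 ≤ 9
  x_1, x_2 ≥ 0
max z = 3x_1 + 9x_2

s.t.
  x_2 + s1 = 9
  4x_1 + x_2 + s2 = 5
  x_1 + s3 = 6
  2x_1 + x_2 + s4 = 16
  2x_1 + x_2 + s5 = 9
  x_1, x_2, s1, s2, s3, s4, s5 ≥ 0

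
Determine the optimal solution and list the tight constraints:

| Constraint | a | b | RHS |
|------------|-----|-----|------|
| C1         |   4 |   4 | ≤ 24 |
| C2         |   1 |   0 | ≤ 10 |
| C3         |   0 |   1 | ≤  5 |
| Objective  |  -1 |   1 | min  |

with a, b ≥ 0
Optimal: a = 6, b = 0
Binding: C1, b ≥ 0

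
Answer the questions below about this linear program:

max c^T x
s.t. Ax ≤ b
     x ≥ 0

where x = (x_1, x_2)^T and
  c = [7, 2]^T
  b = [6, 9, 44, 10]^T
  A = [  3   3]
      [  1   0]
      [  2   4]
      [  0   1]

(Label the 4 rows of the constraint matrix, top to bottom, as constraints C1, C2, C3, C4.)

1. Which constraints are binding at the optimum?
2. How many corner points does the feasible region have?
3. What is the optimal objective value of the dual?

1. C1, x_2 ≥ 0
2. 3
3. 14 (by strong duality, equal to the primal optimum)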